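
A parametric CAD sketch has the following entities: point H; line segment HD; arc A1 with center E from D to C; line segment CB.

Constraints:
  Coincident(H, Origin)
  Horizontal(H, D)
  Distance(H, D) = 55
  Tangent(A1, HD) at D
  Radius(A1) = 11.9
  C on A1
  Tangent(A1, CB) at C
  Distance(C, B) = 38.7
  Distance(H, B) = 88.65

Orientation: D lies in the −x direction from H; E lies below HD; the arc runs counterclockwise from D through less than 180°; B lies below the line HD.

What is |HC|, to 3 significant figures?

67.2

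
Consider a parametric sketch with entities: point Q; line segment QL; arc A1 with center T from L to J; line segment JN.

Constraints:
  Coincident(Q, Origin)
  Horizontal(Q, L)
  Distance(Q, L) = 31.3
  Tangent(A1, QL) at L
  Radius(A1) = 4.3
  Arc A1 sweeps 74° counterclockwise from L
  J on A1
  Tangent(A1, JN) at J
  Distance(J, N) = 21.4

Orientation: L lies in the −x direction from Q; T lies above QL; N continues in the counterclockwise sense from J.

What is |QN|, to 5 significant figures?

31.833

Q is at the origin; Q and L share the same y with |QL| = 31.3 and L on the −x side, so L = (-31.300, 0.0000). A1 meets QL tangentially, so TL is at right angles to QL, so T = L + (0, 4.3) = (-31.300, 4.3000). On A1, L sits at bearing -90° from T; a 74° counterclockwise sweep puts J at bearing -16°, so J = T + 4.3·(cos -16°, sin -16°) = (-27.167, 3.1148). Since A1 is tangent to JN there, TJ ⟂ JN, so JN runs along (−sin -16°, cos -16°); with |JN| = 21.4, N = (-21.268, 23.686). Then |QN| = |N − Q| = 31.833.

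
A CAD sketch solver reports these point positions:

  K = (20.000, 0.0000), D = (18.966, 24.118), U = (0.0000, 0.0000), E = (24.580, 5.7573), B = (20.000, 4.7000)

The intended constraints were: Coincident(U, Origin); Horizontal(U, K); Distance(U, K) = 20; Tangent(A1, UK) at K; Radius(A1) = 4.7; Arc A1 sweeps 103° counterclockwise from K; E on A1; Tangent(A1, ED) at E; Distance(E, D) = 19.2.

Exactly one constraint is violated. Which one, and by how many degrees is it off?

Tangent(A1, ED) at E — off by 4.00°.

U = (0.00, 0.00) ✓; U.y = 0.00, K.y = 0.00 ✓; |UK| = 20.00 ✓; ∠(BK, KU) = 90.00° ✓; |BK| = 4.700 ✓; bearing(B→E) − bearing(B→K) = 103.0° ✓; |BE| = 4.700 ✓; ∠(BE, ED) = 86.00° ✗; |ED| = 19.20 ✓.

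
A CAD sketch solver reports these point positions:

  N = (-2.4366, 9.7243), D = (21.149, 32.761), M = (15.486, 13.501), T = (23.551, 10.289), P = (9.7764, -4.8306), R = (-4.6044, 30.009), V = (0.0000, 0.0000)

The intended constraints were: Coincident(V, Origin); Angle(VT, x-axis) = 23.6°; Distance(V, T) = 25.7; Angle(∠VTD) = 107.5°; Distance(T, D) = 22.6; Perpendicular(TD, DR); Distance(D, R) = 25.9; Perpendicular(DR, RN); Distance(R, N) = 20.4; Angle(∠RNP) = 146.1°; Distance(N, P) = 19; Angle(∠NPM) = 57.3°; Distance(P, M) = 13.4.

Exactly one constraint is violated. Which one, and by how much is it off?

Distance(P, M) = 13.4 — off by 5.80.

V = (0.00, 0.00) ✓; VT at 23.60° ✓; |VT| = 25.70 ✓; ∠VTD = 107.5° ✓; |TD| = 22.60 ✓; ∠(TD, DR) = 90.00° ✓; |DR| = 25.90 ✓; ∠(DR, RN) = 90.00° ✓; |RN| = 20.40 ✓; ∠RNP = 146.1° ✓; |NP| = 19.00 ✓; ∠NPM = 57.30° ✓; |PM| = 19.20 ✗.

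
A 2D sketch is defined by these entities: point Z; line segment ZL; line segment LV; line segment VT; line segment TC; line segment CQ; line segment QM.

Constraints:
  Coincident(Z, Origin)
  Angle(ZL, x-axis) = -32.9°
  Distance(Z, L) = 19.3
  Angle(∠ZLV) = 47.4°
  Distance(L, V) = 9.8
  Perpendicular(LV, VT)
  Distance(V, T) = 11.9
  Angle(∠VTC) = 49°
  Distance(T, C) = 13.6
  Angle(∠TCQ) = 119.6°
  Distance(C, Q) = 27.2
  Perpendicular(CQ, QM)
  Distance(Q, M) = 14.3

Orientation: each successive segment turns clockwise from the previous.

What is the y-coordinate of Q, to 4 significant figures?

-34.64

Z is at the origin; ZL runs at -32.9° with length 19.3, so L = (16.20, -10.48). ∠ZLV = 47.4° gives LV at -165.5° from the x-axis; with |LV| = 9.8, V = (6.717, -12.94). LV ⟂ VT, so VT runs at 104.5°; with |VT| = 11.9, T = (3.737, -1.416). ∠VTC = 49.0° gives TC at -26.50° from the x-axis; with |TC| = 13.6, C = (15.91, -7.484). ∠TCQ = 119.6° gives CQ at -86.90° from the x-axis; with |CQ| = 27.2, Q = (17.38, -34.64). So Q.y = -34.64.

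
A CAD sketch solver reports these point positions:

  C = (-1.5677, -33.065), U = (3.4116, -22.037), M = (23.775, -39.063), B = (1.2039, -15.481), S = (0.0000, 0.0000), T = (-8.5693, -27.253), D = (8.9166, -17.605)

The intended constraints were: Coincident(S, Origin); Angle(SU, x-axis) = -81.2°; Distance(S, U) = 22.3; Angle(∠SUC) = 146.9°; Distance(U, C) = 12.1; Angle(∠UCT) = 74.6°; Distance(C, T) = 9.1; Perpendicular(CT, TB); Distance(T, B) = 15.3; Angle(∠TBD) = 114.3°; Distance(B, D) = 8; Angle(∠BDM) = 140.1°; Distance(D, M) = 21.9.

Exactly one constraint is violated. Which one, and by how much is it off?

Distance(D, M) = 21.9 — off by 4.20.

S = (0.00, 0.00) ✓; SU at -81.20° ✓; |SU| = 22.30 ✓; ∠SUC = 146.9° ✓; |UC| = 12.10 ✓; ∠UCT = 74.60° ✓; |CT| = 9.100 ✓; ∠(CT, TB) = 90.00° ✓; |TB| = 15.30 ✓; ∠TBD = 114.3° ✓; |BD| = 8.000 ✓; ∠BDM = 140.1° ✓; |DM| = 26.10 ✗.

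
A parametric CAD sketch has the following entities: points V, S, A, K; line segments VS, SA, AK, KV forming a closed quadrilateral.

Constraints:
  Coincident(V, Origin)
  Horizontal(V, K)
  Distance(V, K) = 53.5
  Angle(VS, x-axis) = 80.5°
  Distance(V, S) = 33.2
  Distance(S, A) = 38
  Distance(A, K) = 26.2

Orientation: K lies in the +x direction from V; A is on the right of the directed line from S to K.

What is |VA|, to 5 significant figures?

27.404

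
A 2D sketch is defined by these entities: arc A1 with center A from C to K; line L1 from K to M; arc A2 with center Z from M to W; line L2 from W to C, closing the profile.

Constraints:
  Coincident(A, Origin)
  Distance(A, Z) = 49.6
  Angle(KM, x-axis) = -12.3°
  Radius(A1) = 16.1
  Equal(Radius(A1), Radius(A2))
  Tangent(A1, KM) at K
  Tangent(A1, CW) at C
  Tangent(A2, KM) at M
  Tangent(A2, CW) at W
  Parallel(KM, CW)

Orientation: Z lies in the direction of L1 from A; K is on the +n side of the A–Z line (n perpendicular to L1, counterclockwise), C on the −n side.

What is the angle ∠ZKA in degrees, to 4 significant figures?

72.02°

The slot axis is L1's direction at -12.3°, so u = (cos -12.3°, sin -12.3°) = (0.9770, -0.2130) and n = (−sin -12.3°, cos -12.3°) = (0.2130, 0.9770). A is at the origin and Z lies 49.6 along u from A, so Z = 49.6·u = (48.46, -10.57). Tangency of A1 to both parallel lines with radius 16.1 puts K and C at A ± 16.1·n: K = (3.430, 15.73), C = (-3.430, -15.73). Then cos ∠ZKA = KZ·KA / (|KZ||KA|), giving 72.02°.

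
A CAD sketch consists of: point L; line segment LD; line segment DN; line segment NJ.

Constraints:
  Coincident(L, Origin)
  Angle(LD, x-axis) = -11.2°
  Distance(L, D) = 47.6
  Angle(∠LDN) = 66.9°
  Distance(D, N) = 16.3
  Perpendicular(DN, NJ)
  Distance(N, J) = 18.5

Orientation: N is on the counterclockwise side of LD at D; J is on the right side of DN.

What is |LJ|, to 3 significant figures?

62.3

L is at the origin; LD runs at -11.2° with length 47.6, so D = 47.6·(cos -11.2°, sin -11.2°) = (46.7, -9.25). ∠LDN = 66.9°, so DN runs at -11.2° + (180° − 66.9°) = 102° from the x-axis; with |DN| = 16.3, N = D + 16.3·(cos 102°, sin 102°) = (43.3, 6.70). The perpendicularity gives NJ at right angles to DN; with |NJ| = 18.5 on the right of DN, J = N + 18.5·(0.979, 0.206) = (61.4, 10.5). Then |LJ| = |J − L| = 62.3.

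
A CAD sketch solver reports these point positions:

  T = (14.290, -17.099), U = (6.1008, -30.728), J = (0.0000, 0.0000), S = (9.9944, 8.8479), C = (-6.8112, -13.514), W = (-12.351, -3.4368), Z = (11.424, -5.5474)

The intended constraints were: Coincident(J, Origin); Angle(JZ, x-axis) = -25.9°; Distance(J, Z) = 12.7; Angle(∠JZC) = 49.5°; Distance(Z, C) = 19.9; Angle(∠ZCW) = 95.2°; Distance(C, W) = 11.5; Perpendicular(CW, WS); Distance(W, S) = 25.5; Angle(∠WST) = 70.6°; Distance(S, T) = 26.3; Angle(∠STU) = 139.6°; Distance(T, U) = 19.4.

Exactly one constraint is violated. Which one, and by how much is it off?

Distance(T, U) = 19.4 — off by 3.50.

J = (0.00, 0.00) ✓; JZ at -25.90° ✓; |JZ| = 12.70 ✓; ∠JZC = 49.50° ✓; |ZC| = 19.90 ✓; ∠ZCW = 95.20° ✓; |CW| = 11.50 ✓; ∠(CW, WS) = 90.00° ✓; |WS| = 25.50 ✓; ∠WST = 70.60° ✓; |ST| = 26.30 ✓; ∠STU = 139.6° ✓; |TU| = 15.90 ✗.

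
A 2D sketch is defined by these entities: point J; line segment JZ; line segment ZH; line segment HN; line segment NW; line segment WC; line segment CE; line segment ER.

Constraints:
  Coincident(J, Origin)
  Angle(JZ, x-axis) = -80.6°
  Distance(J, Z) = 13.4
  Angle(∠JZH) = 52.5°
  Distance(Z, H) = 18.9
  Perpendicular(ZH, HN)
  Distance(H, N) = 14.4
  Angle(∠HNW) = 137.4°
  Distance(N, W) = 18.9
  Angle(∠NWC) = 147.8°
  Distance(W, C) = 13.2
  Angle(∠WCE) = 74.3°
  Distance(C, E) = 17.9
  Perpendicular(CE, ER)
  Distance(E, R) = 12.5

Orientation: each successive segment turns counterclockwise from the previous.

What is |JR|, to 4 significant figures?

3.973

J is at the origin; JZ runs at -80.6° with length 13.4, so Z = (2.189, -13.22). ∠JZH = 52.5° gives ZH at 46.90° from the x-axis; with |ZH| = 18.9, H = (15.10, 0.5800). The perpendicularity gives HN at right angles to ZH, so HN runs at 136.9°; with |HN| = 14.4, N = (4.588, 10.42). ∠HNW = 137.4° gives NW at 179.5° from the x-axis; with |NW| = 18.9, W = (-14.31, 10.58). ∠NWC = 147.8° gives WC at -148.3° from the x-axis; with |WC| = 13.2, C = (-25.54, 3.648). ∠WCE = 74.3° gives CE at -42.60° from the x-axis; with |CE| = 17.9, E = (-12.37, -8.468). CE ⟂ ER, so ER runs at 47.40°; with |ER| = 12.5, R = (-3.905, 0.7330). Then |JR| = |R − J| = 3.973.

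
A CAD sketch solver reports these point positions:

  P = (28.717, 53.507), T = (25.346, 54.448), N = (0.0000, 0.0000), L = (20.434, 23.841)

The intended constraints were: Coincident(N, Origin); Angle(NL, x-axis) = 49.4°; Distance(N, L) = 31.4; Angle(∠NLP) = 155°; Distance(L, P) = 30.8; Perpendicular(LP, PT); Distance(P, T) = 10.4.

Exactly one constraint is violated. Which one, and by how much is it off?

Distance(P, T) = 10.4 — off by 6.90.

N = (0.00, 0.00) ✓; NL at 49.40° ✓; |NL| = 31.40 ✓; ∠NLP = 155.0° ✓; |LP| = 30.80 ✓; ∠(LP, PT) = 90.00° ✓; |PT| = 3.500 ✗.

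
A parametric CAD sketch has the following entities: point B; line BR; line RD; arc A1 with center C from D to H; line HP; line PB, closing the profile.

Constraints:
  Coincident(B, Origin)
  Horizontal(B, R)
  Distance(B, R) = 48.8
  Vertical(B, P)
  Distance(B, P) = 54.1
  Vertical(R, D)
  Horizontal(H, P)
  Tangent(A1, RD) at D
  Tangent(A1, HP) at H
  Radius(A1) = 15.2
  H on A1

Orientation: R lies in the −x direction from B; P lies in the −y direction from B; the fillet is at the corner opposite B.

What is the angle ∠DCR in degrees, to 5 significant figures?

68.657°

B is at the origin; BR is horizontal with |BR| = 48.8 and R on the −x side, so R = (-48.800, 0.0000). B and P share the same x with |BP| = 54.1 and P on the −y side, so P = (0.0000, -54.100). The virtual corner opposite B is at (-48.800, -54.100). The tangent condition forces CD to be normal to RD and the tangent condition forces CH to be normal to HP, with radius 15.2, so the center C sits 15.2 in from both sides at C = (-33.600, -38.900). That places the tangent points at D = (-48.800, -38.900) on RD and H = (-33.600, -54.100) on HP. Then cos ∠DCR = CD·CR / (|CD||CR|), giving 68.657°.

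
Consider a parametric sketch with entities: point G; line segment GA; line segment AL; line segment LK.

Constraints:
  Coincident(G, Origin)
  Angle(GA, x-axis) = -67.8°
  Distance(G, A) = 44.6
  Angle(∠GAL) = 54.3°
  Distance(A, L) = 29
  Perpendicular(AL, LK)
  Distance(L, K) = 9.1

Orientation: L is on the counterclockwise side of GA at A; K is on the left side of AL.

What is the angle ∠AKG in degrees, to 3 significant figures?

101°

G is at the origin; GA runs at -67.8° with length 44.6, so A = 44.6·(cos -67.8°, sin -67.8°) = (16.9, -41.3). ∠GAL = 54.3°, so AL runs at -67.8° + (180° − 54.3°) = 57.9° from the x-axis; with |AL| = 29.0, L = A + 29.0·(cos 57.9°, sin 57.9°) = (32.3, -16.7). AL ⟂ LK; with |LK| = 9.1 on the left of AL, K = L + 9.1·(-0.847, 0.531) = (24.6, -11.9). Then cos ∠AKG = KA·KG / (|KA||KG|), giving 101°.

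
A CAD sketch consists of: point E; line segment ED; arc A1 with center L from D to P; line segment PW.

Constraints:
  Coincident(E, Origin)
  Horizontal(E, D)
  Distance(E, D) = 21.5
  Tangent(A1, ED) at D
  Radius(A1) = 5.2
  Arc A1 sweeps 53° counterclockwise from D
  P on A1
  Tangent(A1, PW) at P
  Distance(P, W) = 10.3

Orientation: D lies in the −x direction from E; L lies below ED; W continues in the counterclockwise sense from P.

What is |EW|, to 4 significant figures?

33.47

On A1, D sits at bearing 90° from L; a 53° counterclockwise sweep puts P at bearing 143°, so P = L + 5.2·(cos 143°, sin 143°) = (-25.65, -2.071). A1 meets PW tangentially, so LP is at right angles to PW, so PW runs along (−sin 143°, cos 143°); with |PW| = 10.3, W = (-31.85, -10.30). Then |EW| = |W − E| = 33.47.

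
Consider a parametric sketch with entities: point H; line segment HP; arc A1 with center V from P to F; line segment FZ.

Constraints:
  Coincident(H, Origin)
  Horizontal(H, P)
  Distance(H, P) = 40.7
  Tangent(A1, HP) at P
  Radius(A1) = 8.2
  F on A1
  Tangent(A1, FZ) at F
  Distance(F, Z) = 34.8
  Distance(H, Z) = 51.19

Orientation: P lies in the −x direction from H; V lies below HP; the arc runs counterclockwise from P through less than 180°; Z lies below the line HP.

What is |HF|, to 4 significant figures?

49.28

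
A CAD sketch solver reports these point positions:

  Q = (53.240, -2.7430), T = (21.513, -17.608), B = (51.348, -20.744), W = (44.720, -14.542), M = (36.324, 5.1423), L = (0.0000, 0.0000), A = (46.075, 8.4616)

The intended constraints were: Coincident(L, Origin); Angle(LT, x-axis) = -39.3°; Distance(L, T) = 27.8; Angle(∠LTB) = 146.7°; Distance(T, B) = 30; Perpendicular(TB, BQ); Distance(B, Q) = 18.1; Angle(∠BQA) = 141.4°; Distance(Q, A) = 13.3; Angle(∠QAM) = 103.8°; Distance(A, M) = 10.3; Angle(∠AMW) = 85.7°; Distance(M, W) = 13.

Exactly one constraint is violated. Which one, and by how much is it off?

Distance(M, W) = 13 — off by 8.40.

L = (0.00, 0.00) ✓; LT at -39.30° ✓; |LT| = 27.80 ✓; ∠LTB = 146.7° ✓; |TB| = 30.00 ✓; ∠(TB, BQ) = 90.00° ✓; |BQ| = 18.10 ✓; ∠BQA = 141.4° ✓; |QA| = 13.30 ✓; ∠QAM = 103.8° ✓; |AM| = 10.30 ✓; ∠AMW = 85.70° ✓; |MW| = 21.40 ✗.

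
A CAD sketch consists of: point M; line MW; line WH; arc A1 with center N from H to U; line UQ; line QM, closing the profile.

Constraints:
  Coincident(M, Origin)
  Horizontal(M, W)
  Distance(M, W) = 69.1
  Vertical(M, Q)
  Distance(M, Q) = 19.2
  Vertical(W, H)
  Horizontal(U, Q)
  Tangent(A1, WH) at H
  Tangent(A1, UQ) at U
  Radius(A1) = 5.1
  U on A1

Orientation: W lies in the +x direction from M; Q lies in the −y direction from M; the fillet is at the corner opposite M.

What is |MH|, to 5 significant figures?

70.524

M is at the origin; M and W share the same y with |MW| = 69.1 and W on the +x side, so W = (69.100, 0.0000). MQ is vertical with |MQ| = 19.2 and Q on the −y side, so Q = (0.0000, -19.200). The virtual corner opposite M is at (69.100, -19.200). Since A1 is tangent to WH there, NH ⟂ WH and tangency of A1 to UQ means the radius NU is perpendicular to UQ, with radius 5.1, so the center N sits 5.1 in from both sides at N = (64.000, -14.100). That places the tangent points at H = (69.100, -14.100) on WH and U = (64.000, -19.200) on UQ. Then |MH| = |H − M| = 70.524.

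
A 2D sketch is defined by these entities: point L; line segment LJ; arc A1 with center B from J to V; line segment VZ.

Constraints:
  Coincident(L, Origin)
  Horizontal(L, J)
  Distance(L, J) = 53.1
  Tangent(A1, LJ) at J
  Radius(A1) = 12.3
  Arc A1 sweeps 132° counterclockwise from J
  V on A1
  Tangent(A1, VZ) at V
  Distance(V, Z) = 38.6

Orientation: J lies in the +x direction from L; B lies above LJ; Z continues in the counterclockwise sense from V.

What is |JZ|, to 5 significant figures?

51.968

L is at the origin; LJ is horizontal with |LJ| = 53.1 and J on the +x side, so J = (53.100, 0.0000). Since A1 is tangent to LJ there, BJ ⟂ LJ, so B = J + (0, 12.3) = (53.100, 12.300). On A1, J sits at bearing -90° from B; a 132° counterclockwise sweep puts V at bearing 42°, so V = B + 12.3·(cos 42°, sin 42°) = (62.241, 20.530). A1 meets VZ tangentially, so BV is at right angles to VZ, so VZ runs along (−sin 42°, cos 42°); with |VZ| = 38.6, Z = (36.412, 49.216). Then |JZ| = |Z − J| = 51.968.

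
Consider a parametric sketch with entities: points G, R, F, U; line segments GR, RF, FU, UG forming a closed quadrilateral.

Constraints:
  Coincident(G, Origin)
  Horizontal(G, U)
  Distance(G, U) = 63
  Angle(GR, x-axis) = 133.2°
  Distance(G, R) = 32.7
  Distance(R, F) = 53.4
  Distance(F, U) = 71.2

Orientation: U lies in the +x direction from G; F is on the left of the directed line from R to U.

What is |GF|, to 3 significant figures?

60.0

Checks: |RF| = 53.40 ✓; |FU| = 71.20 ✓.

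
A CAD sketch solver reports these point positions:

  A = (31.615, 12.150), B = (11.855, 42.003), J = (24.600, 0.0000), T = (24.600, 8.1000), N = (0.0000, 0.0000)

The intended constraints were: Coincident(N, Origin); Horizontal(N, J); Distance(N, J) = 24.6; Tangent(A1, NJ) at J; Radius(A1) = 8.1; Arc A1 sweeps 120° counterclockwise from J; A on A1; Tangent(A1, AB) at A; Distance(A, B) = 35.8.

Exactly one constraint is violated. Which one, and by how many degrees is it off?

Tangent(A1, AB) at A — off by 3.50°.

N = (0.00, 0.00) ✓; N.y = 0.00, J.y = 0.00 ✓; |NJ| = 24.60 ✓; ∠(TJ, JN) = 90.00° ✓; |TJ| = 8.100 ✓; bearing(T→A) − bearing(T→J) = 120.0° ✓; |TA| = 8.100 ✓; ∠(TA, AB) = 86.50° ✗; |AB| = 35.80 ✓.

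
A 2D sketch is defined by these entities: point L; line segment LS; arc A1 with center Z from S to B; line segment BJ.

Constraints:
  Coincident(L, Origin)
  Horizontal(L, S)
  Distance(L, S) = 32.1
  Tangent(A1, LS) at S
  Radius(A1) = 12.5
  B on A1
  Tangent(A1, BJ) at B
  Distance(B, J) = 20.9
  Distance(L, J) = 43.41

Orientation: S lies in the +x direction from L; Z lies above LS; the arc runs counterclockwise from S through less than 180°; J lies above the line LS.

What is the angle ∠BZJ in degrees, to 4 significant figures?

59.12°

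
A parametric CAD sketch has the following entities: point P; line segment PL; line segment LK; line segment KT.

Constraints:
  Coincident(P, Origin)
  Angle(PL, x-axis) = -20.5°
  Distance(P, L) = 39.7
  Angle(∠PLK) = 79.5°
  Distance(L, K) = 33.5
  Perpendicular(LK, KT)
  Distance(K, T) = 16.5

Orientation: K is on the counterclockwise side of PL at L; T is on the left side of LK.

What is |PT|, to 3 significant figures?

34.6

P is at the origin; PL runs at -20.5° with length 39.7, so L = 39.7·(cos -20.5°, sin -20.5°) = (37.2, -13.9). ∠PLK = 79.5°, so LK runs at -20.5° + (180° − 79.5°) = 80.0° from the x-axis; with |LK| = 33.5, K = L + 33.5·(cos 80.0°, sin 80.0°) = (43.0, 19.1). LK is perpendicular to KT; with |KT| = 16.5 on the left of LK, T = K + 16.5·(-0.985, 0.174) = (26.8, 22.0). Then |PT| = |T − P| = 34.6.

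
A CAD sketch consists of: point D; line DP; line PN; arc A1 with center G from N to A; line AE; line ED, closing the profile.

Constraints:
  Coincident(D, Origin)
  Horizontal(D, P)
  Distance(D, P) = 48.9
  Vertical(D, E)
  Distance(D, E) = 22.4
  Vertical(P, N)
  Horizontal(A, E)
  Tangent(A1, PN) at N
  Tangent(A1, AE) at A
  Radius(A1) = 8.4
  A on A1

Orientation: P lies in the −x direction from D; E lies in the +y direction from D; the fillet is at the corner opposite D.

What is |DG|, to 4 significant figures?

42.85

D is at the origin; DP is horizontal with |DP| = 48.9 and P on the −x side, so P = (-48.90, 0.000). DE is vertical with |DE| = 22.4 and E on the +y side, so E = (0.000, 22.40). The virtual corner opposite D is at (-48.90, 22.40). The tangent condition forces GN to be normal to PN and tangency of A1 to AE means the radius GA is perpendicular to AE, with radius 8.4, so the center G sits 8.4 in from both sides at G = (-40.50, 14.00). Then |DG| = |G − D| = 42.85.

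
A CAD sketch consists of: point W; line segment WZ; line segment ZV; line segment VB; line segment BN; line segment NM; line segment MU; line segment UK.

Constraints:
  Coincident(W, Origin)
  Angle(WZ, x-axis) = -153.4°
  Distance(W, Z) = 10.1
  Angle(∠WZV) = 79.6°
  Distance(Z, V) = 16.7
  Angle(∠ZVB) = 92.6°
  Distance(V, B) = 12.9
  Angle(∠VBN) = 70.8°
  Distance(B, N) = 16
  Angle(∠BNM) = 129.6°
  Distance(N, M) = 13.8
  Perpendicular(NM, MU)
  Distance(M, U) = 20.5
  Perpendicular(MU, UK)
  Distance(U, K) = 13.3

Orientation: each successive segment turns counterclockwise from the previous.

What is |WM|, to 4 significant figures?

15.26

∠VBN = 70.8° gives BN at 143.6° from the x-axis; with |BN| = 16.0, N = (-1.215, -1.077). ∠BNM = 129.6° gives NM at -166.0° from the x-axis; with |NM| = 13.8, M = (-14.61, -4.415). Then |WM| = |M − W| = 15.26.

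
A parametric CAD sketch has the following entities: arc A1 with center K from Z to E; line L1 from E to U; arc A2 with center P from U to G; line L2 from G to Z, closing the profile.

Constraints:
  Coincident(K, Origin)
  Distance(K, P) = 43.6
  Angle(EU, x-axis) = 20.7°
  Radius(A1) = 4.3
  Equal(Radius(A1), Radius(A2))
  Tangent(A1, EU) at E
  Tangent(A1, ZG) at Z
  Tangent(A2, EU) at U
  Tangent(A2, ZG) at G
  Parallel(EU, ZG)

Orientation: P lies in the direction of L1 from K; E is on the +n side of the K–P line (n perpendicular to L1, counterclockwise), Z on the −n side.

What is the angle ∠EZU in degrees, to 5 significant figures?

78.842°

The slot axis is L1's direction at 20.7°, so u = (cos 20.7°, sin 20.7°) = (0.93544, 0.35347) and n = (−sin 20.7°, cos 20.7°) = (-0.35347, 0.93544). K is at the origin and P lies 43.6 along u from K, so P = 43.6·u = (40.785, 15.412). Tangency of A1 to both parallel lines with radius 4.3 puts E and Z at K ± 4.3·n: E = (-1.5199, 4.0224), Z = (1.5199, -4.0224). Equal radii place U and G the same way about P: U = P + 4.3·n = (39.265, 19.434), G = P − 4.3·n = (42.305, 11.389). Then cos ∠EZU = ZE·ZU / (|ZE||ZU|), giving 78.842°.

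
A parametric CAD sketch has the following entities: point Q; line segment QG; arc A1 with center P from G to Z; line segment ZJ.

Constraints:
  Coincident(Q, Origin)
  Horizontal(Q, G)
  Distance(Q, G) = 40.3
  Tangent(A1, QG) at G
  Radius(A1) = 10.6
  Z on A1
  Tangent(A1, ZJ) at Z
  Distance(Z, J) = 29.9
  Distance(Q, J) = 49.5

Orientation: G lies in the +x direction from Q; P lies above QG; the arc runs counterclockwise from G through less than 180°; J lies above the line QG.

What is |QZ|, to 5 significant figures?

51.417

Checks: |PZ| = 10.60 ✓; ∠(PZ, ZJ) = 90.00° ✓; |ZJ| = 29.90 ✓; |QJ| = 49.50 ✓.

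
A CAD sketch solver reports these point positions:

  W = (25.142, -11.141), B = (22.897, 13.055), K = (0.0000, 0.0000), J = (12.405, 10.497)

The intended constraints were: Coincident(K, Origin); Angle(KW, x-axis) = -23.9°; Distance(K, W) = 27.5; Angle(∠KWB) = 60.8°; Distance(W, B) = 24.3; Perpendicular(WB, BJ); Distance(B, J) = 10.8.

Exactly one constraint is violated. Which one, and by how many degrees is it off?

Perpendicular(WB, BJ) — off by 8.40°.

K = (0.00, 0.00) ✓; KW at -23.90° ✓; |KW| = 27.50 ✓; ∠KWB = 60.80° ✓; |WB| = 24.30 ✓; ∠(WB, BJ) = 98.40° ✗; |BJ| = 10.80 ✓.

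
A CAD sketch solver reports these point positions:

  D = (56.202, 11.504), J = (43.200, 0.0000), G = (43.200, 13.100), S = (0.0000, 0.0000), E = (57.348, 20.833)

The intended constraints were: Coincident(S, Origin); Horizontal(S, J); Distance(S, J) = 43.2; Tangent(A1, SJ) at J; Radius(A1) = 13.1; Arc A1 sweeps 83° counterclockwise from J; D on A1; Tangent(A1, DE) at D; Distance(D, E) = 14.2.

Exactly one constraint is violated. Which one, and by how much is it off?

Distance(D, E) = 14.2 — off by 4.80.

S = (0.00, 0.00) ✓; S.y = 0.00, J.y = 0.00 ✓; |SJ| = 43.20 ✓; ∠(GJ, JS) = 90.00° ✓; |GJ| = 13.10 ✓; bearing(G→D) − bearing(G→J) = 83.00° ✓; |GD| = 13.10 ✓; ∠(GD, DE) = 90.01° ✓; |DE| = 9.399 ✗.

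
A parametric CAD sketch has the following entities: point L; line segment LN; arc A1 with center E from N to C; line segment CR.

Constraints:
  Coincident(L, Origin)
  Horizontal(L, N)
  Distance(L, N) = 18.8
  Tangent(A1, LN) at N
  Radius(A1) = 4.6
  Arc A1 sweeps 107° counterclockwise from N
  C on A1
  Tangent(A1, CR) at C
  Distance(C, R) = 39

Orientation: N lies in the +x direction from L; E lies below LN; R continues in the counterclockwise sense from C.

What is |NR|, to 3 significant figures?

43.8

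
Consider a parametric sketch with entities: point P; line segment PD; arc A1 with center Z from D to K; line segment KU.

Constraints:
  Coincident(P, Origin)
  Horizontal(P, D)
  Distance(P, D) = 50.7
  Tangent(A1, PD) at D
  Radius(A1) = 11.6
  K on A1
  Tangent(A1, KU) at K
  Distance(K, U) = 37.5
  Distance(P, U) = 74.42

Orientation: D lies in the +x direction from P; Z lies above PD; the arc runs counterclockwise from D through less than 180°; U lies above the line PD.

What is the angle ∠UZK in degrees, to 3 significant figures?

72.8°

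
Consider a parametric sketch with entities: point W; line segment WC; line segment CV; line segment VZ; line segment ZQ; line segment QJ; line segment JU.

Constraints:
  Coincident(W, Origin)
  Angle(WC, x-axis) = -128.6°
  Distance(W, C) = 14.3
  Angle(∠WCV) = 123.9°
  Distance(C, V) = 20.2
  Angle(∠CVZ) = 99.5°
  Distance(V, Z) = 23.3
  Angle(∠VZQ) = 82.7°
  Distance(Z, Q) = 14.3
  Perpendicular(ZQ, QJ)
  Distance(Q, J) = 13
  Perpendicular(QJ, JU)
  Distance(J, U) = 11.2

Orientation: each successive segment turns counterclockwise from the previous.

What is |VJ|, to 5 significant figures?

15.193

∠VZQ = 82.7° gives ZQ at 105.30° from the x-axis; with |ZQ| = 14.3, Q = (16.453, -13.405). The perpendicularity gives QJ at right angles to ZQ, so QJ runs at -164.70°; with |QJ| = 13.0, J = (3.9134, -16.835). Then |VJ| = |J − V| = 15.193.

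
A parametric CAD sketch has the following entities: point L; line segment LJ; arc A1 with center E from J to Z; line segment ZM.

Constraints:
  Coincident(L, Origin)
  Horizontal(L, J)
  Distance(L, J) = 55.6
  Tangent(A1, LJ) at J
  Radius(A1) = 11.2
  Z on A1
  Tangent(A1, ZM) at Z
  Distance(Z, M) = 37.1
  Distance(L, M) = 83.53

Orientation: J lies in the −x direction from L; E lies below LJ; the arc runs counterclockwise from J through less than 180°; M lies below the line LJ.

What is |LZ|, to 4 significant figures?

67.63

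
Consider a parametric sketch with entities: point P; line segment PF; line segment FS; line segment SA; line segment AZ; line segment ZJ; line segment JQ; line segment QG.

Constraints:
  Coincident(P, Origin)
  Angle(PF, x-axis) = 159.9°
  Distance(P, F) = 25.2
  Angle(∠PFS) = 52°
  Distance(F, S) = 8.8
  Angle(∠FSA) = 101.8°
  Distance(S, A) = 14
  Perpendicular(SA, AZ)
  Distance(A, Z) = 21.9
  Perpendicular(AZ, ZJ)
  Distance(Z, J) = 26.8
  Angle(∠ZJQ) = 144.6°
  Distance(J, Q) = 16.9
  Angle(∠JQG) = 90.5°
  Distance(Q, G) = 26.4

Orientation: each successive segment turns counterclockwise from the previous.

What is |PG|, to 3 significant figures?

33.0

∠ZJQ = 144.6° gives JQ at -139° from the x-axis; with |JQ| = 16.9, Q = (-48.7, 9.50). ∠JQG = 90.5° gives QG at -49.0° from the x-axis; with |QG| = 26.4, G = (-31.4, -10.4). Then |PG| = |G − P| = 33.0.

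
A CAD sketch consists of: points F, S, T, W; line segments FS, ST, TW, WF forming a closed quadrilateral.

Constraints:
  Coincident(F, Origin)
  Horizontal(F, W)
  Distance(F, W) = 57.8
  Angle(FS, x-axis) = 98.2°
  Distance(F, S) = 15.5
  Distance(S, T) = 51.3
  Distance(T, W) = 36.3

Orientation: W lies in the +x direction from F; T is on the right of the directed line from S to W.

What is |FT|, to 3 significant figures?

39.0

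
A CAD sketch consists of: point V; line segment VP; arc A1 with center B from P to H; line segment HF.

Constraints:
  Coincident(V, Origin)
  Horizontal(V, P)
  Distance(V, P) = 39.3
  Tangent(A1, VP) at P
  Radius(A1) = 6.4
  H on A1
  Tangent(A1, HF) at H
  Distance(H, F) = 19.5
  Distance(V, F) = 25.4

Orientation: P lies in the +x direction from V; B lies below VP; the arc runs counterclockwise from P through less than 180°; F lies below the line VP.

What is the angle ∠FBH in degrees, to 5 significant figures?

71.830°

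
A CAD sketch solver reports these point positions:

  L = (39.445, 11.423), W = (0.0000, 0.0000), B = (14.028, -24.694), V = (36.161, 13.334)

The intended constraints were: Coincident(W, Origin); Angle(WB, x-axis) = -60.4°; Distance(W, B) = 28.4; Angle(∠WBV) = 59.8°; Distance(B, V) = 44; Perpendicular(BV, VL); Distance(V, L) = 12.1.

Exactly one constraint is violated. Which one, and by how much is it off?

Distance(V, L) = 12.1 — off by 8.30.

W = (0.00, 0.00) ✓; WB at -60.40° ✓; |WB| = 28.40 ✓; ∠WBV = 59.80° ✓; |BV| = 44.00 ✓; ∠(BV, VL) = 90.00° ✓; |VL| = 3.800 ✗.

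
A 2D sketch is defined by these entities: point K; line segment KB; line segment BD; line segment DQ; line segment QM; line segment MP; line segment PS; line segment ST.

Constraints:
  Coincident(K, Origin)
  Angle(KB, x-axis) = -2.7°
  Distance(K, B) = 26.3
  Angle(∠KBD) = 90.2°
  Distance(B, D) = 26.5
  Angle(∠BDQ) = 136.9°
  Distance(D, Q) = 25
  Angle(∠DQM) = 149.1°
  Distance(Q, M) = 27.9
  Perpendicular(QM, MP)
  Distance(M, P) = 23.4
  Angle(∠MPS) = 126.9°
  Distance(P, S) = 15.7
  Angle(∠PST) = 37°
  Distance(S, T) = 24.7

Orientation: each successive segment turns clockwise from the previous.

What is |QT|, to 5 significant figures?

23.986

K is at the origin; KB runs at -2.7° with length 26.3, so B = (26.271, -1.2389). ∠KBD = 90.2° gives BD at -92.500° from the x-axis; with |BD| = 26.5, D = (25.115, -27.714). ∠BDQ = 136.9° gives DQ at -135.60° from the x-axis; with |DQ| = 25.0, Q = (7.2531, -45.205). ∠DQM = 149.1° gives QM at -166.50° from the x-axis; with |QM| = 27.9, M = (-19.876, -51.718). QM ⟂ MP, so MP runs at 103.50°; with |MP| = 23.4, P = (-25.339, -28.965). ∠MPS = 126.9° gives PS at 50.400° from the x-axis; with |PS| = 15.7, S = (-15.331, -16.868). ∠PST = 37.0° gives ST at -92.600° from the x-axis; with |ST| = 24.7, T = (-16.452, -41.542). Then |QT| = |T − Q| = 23.986.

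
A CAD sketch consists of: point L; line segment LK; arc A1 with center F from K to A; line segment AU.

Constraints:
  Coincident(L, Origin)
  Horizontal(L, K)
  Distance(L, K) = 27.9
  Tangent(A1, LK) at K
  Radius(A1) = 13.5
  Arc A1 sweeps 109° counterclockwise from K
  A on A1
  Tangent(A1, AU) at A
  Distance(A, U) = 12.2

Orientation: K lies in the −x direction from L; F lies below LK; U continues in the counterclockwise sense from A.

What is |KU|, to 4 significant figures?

30.72

L is at the origin; L and K share the same y with |LK| = 27.9 and K on the −x side, so K = (-27.90, 0.000). A1 meets LK tangentially, so FK is at right angles to LK, so F = K + (0, -13.5) = (-27.90, -13.50). On A1, K sits at bearing 90° from F; a 109° counterclockwise sweep puts A at bearing 199°, so A = F + 13.5·(cos 199°, sin 199°) = (-40.66, -17.90). A1 meets AU tangentially, so FA is at right angles to AU, so AU runs along (−sin 199°, cos 199°); with |AU| = 12.2, U = (-36.69, -29.43). Then |KU| = |U − K| = 30.72.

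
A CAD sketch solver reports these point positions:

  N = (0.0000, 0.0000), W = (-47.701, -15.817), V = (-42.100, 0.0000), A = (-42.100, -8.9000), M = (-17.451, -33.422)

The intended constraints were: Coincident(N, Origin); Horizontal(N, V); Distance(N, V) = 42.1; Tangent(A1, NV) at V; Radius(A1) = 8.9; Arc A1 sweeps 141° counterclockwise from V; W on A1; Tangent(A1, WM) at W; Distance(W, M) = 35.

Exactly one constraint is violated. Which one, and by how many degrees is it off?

Tangent(A1, WM) at W — off by 8.80°.

N = (0.00, 0.00) ✓; N.y = 0.00, V.y = 0.00 ✓; |NV| = 42.10 ✓; ∠(AV, VN) = 90.00° ✓; |AV| = 8.900 ✓; bearing(A→W) − bearing(A→V) = 141.0° ✓; |AW| = 8.900 ✓; ∠(AW, WM) = 81.20° ✗; |WM| = 35.00 ✓.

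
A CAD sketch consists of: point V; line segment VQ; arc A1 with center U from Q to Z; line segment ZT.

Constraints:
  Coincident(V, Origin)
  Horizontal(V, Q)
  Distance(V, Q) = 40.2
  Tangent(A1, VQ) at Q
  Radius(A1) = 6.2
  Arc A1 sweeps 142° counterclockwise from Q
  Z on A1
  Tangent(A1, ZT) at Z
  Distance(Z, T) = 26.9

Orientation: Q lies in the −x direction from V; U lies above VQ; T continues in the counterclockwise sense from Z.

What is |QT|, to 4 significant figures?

32.66

V is at the origin; V and Q share the same y with |VQ| = 40.2 and Q on the −x side, so Q = (-40.20, 0.000). Tangency of A1 to VQ means the radius UQ is perpendicular to VQ, so U = Q + (0, 6.2) = (-40.20, 6.200). On A1, Q sits at bearing -90° from U; a 142° counterclockwise sweep puts Z at bearing 52°, so Z = U + 6.2·(cos 52°, sin 52°) = (-36.38, 11.09). Since A1 is tangent to ZT there, UZ ⟂ ZT, so ZT runs along (−sin 52°, cos 52°); with |ZT| = 26.9, T = (-57.58, 27.65). Then |QT| = |T − Q| = 32.66.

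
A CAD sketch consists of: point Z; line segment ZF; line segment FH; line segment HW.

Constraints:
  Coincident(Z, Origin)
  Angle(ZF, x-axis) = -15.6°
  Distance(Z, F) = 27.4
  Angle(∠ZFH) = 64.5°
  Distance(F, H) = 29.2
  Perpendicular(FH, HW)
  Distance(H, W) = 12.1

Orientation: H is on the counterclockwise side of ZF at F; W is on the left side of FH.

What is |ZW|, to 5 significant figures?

21.504

∠ZFH = 64.5°, so FH runs at -15.6° + (180° − 64.5°) = 99.900° from the x-axis; with |FH| = 29.2, H = F + 29.2·(cos 99.900°, sin 99.900°) = (21.370, 21.397). FH ⟂ HW; with |HW| = 12.1 on the left of FH, W = H + 12.1·(-0.98511, -0.17193) = (9.4505, 19.316). Then |ZW| = |W − Z| = 21.504.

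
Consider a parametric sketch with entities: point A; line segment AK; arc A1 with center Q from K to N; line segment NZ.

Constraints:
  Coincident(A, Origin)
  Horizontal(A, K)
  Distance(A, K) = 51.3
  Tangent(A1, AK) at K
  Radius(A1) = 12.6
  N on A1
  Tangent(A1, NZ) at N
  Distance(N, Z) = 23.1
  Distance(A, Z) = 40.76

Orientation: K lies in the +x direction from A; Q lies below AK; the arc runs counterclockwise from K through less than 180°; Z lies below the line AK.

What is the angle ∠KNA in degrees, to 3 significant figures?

138°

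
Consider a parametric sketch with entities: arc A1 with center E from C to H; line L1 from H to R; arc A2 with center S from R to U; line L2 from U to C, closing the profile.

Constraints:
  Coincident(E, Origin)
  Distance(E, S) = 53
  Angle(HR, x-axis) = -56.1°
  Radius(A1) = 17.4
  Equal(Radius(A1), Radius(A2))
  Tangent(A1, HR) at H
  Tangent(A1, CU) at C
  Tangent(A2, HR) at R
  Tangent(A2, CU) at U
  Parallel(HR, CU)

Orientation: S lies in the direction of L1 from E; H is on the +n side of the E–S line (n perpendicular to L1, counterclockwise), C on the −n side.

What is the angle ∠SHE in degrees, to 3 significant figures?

71.8°

E is at the origin and S lies 53.0 along u from E, so S = 53.0·u = (29.6, -44.0). Tangency of A1 to both parallel lines with radius 17.4 puts H and C at E ± 17.4·n: H = (14.4, 9.70), C = (-14.4, -9.70). Then cos ∠SHE = HS·HE / (|HS||HE|), giving 71.8°.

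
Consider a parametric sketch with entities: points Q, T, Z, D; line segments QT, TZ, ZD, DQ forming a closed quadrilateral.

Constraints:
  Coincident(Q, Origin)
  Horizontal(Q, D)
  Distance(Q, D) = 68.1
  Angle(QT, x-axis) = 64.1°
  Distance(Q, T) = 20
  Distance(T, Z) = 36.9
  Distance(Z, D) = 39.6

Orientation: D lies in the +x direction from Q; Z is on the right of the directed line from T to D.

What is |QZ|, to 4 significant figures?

32.60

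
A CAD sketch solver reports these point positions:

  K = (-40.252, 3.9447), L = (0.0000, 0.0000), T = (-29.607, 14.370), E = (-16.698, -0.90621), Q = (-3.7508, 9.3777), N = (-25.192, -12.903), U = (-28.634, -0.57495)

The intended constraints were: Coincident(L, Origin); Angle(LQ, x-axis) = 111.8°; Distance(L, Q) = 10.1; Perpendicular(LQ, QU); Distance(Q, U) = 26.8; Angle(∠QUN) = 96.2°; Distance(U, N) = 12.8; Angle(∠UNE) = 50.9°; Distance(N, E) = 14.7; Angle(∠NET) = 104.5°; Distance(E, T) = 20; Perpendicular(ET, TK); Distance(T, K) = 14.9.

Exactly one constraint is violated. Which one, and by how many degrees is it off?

Perpendicular(ET, TK) — off by 4.20°.

L = (0.00, 0.00) ✓; LQ at 111.8° ✓; |LQ| = 10.10 ✓; ∠(LQ, QU) = 90.00° ✓; |QU| = 26.80 ✓; ∠QUN = 96.20° ✓; |UN| = 12.80 ✓; ∠UNE = 50.90° ✓; |NE| = 14.70 ✓; ∠NET = 104.5° ✓; |ET| = 20.00 ✓; ∠(ET, TK) = 94.20° ✗; |TK| = 14.90 ✓.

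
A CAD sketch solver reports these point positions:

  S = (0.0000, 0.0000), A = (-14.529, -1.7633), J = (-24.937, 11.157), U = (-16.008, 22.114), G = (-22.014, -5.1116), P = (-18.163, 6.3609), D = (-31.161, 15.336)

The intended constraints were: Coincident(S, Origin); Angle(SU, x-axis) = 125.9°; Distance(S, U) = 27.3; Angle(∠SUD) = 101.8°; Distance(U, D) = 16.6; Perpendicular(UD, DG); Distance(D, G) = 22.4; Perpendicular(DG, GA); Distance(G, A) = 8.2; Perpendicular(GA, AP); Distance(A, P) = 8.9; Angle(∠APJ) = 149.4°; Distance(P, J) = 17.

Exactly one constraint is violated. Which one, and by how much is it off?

Distance(P, J) = 17 — off by 8.70.

S = (0.00, 0.00) ✓; SU at 125.9° ✓; |SU| = 27.30 ✓; ∠SUD = 101.8° ✓; |UD| = 16.60 ✓; ∠(UD, DG) = 90.00° ✓; |DG| = 22.40 ✓; ∠(DG, GA) = 90.00° ✓; |GA| = 8.200 ✓; ∠(GA, AP) = 90.00° ✓; |AP| = 8.900 ✓; ∠APJ = 149.4° ✓; |PJ| = 8.300 ✗.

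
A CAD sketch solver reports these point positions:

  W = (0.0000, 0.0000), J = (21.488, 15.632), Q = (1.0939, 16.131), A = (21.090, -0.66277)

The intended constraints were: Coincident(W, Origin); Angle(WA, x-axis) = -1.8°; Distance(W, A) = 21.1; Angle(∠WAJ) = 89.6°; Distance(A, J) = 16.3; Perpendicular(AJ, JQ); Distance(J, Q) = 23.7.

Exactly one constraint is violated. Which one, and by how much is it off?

Distance(J, Q) = 23.7 — off by 3.30.

W = (0.00, 0.00) ✓; WA at -1.800° ✓; |WA| = 21.10 ✓; ∠WAJ = 89.60° ✓; |AJ| = 16.30 ✓; ∠(AJ, JQ) = 90.00° ✓; |JQ| = 20.40 ✗.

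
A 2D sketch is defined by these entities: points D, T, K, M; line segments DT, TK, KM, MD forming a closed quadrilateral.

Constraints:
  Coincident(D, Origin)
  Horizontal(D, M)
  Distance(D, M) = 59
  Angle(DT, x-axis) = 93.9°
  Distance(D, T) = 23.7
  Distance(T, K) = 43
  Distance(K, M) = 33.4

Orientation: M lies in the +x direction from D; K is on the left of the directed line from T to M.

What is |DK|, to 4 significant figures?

49.89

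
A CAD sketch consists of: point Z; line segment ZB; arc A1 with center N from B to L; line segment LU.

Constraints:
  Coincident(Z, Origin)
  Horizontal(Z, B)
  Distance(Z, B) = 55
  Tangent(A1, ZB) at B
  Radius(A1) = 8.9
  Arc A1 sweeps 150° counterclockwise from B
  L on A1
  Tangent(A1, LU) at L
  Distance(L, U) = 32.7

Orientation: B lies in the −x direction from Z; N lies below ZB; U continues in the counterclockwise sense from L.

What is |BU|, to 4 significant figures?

40.69

On A1, B sits at bearing 90° from N; a 150° counterclockwise sweep puts L at bearing 240°, so L = N + 8.9·(cos 240°, sin 240°) = (-59.45, -16.61). The tangent condition forces NL to be normal to LU, so LU runs along (−sin 240°, cos 240°); with |LU| = 32.7, U = (-31.13, -32.96). Then |BU| = |U − B| = 40.69.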